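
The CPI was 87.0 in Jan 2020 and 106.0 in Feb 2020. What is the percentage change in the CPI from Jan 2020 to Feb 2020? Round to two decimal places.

21.84%

Change = (106.0 − 87.0) / 87.0 × 100
       = 19.0 / 87.0 × 100 = 21.8391%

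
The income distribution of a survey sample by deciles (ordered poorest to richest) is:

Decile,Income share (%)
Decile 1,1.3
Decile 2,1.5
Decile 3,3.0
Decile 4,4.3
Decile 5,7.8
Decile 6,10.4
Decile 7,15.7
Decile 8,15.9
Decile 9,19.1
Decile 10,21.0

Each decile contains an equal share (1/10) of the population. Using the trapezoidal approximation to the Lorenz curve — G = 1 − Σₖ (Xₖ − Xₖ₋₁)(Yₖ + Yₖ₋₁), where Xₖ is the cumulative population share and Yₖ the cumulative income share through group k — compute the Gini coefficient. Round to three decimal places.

0.402

Cumulative income shares Yₖ: 0.0130, 0.0280, 0.0580, 0.1010, 0.1790, 0.2830, 0.4400, 0.5990, 0.7900, 1.0000
Σ (Xₖ−Xₖ₋₁)(Yₖ+Yₖ₋₁) = (1/10)(0.0130+0.0000) + (1/10)(0.0280+0.0130) + (1/10)(0.0580+0.0280) + (1/10)(0.1010+0.0580) + (1/10)(0.1790+0.1010) + (1/10)(0.2830+0.1790) + (1/10)(0.4400+0.2830) + (1/10)(0.5990+0.4400) + (1/10)(0.7900+0.5990) + (1/10)(1.0000+0.7900)
  = 0.0013 + 0.0041 + 0.0086 + 0.0159 + 0.0280 + 0.0462 + 0.0723 + 0.1039 + 0.1389 + 0.1790 = 0.5982
G = 1 − 0.5982 = 0.4018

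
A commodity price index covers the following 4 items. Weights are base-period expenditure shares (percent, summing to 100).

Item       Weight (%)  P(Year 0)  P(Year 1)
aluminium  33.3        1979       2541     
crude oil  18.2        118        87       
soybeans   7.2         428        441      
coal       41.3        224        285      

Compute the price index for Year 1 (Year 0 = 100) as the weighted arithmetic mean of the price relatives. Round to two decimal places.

aluminium: 33.3 × (2541/1979) = 33.3 × 1.283982 = 42.7566
crude oil: 18.2 × (87/118) = 18.2 × 0.737288 = 13.4186
soybeans: 7.2 × (441/428) = 7.2 × 1.030374 = 7.4187
coal: 41.3 × (285/224) = 41.3 × 1.272321 = 52.5469
Index = Σ wᵢ·(p₁ᵢ/p₀ᵢ) = 42.7566 + 13.4186 + 7.4187 + 52.5469 = 116.1408

116.14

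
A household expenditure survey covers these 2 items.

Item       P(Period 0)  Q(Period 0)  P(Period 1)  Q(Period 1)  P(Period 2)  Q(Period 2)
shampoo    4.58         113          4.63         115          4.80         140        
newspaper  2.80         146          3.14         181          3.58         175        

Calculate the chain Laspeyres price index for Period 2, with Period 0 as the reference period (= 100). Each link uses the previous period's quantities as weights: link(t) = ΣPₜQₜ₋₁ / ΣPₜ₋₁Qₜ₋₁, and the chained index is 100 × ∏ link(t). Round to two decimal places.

115.52

Link Period 0→Period 1:
ΣP(Period 1)Q(Period 0) = 4.63×113 + 3.14×146 = 523.19 + 458.44 = 981.63
ΣP(Period 0)Q(Period 0) = 4.58×113 + 2.80×146 = 517.54 + 408.8 = 926.34
link = 981.63/926.34 = 1.059687
Link Period 1→Period 2:
ΣP(Period 2)Q(Period 1) = 4.80×115 + 3.58×181 = 552 + 647.98 = 1199.98
ΣP(Period 1)Q(Period 1) = 4.63×115 + 3.14×181 = 532.45 + 568.34 = 1100.79
link = 1199.98/1100.79 = 1.090108
Chained index = 100 × 1.059687 × 1.090108 = 115.5173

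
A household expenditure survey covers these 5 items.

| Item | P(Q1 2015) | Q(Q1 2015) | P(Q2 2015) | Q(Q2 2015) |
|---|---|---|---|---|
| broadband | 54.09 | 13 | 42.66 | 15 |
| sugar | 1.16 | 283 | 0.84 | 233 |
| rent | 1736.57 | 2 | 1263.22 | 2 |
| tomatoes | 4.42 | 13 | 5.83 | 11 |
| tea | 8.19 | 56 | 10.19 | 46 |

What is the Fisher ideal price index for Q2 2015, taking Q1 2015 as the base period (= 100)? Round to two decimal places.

Laspeyres component (base-period weights):
ΣP(Q2 2015)Q(Q1 2015) = 42.66×13 + 0.84×283 + 1263.22×2 + 5.83×13 + 10.19×56 = 554.58 + 237.72 + 2526.44 + 75.79 + 570.64 = 3965.17
ΣP(Q1 2015)Q(Q1 2015) = 54.09×13 + 1.16×283 + 1736.57×2 + 4.42×13 + 8.19×56 = 703.17 + 328.28 + 3473.14 + 57.46 + 458.64 = 5020.69
L = 3965.17 / 5020.69 × 100 = 78.9766
Paasche component (current-period weights):
ΣP(Q2 2015)Q(Q2 2015) = 42.66×15 + 0.84×233 + 1263.22×2 + 5.83×11 + 10.19×46 = 639.9 + 195.72 + 2526.44 + 64.13 + 468.74 = 3894.93
ΣP(Q1 2015)Q(Q2 2015) = 54.09×15 + 1.16×233 + 1736.57×2 + 4.42×11 + 8.19×46 = 811.35 + 270.28 + 3473.14 + 48.62 + 376.74 = 4980.13
P = 3894.93 / 4980.13 × 100 = 78.2094
Fisher = √(L × P) = √(78.9766 × 78.2094) = 78.5921

78.59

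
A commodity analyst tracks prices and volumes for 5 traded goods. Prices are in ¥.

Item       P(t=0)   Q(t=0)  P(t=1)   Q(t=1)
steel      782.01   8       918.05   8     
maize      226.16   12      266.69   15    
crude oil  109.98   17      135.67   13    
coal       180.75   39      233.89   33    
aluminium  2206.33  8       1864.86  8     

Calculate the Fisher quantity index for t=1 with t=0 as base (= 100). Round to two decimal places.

Laspeyres component (base-period weights):
ΣP(t=0)Q(t=1) = 782.01×8 + 226.16×15 + 109.98×13 + 180.75×33 + 2206.33×8 = 6256.08 + 3392.4 + 1429.74 + 5964.75 + 17650.64 = 34693.61
ΣP(t=0)Q(t=0) = 782.01×8 + 226.16×12 + 109.98×17 + 180.75×39 + 2206.33×8 = 6256.08 + 2713.92 + 1869.66 + 7049.25 + 17650.64 = 35539.55
L = 34693.61 / 35539.55 × 100 = 97.6197
Paasche component (current-period weights):
ΣP(t=1)Q(t=1) = 918.05×8 + 266.69×15 + 135.67×13 + 233.89×33 + 1864.86×8 = 7344.4 + 4000.35 + 1763.71 + 7718.37 + 14918.88 = 35745.71
ΣP(t=1)Q(t=0) = 918.05×8 + 266.69×12 + 135.67×17 + 233.89×39 + 1864.86×8 = 7344.4 + 3200.28 + 2306.39 + 9121.71 + 14918.88 = 36891.66
P = 35745.71 / 36891.66 × 100 = 96.8937
Fisher = √(L × P) = √(97.6197 × 96.8937) = 97.2561

97.26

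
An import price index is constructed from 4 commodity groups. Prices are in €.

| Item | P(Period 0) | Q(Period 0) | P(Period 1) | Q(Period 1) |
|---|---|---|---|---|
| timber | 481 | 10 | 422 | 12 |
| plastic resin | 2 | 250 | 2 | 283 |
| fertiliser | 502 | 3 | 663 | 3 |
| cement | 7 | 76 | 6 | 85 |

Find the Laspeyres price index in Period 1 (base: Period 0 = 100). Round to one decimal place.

Laspeyres price index uses base-period quantities as weights.
ΣP(Period 1)·Q(Period 0) = 422×10 + 2×250 + 663×3 + 6×76 = 4220 + 500 + 1989 + 456 = 7165
ΣP(Period 0)·Q(Period 0) = 481×10 + 2×250 + 502×3 + 7×76 = 4810 + 500 + 1506 + 532 = 7348
Index = 7165 / 7348 × 100 = 97.5095

97.5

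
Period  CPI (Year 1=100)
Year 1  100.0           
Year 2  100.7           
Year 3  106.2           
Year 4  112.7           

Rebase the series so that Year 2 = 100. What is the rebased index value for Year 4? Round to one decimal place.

111.9

Rebased(Year 4) = 112.7 / 100.7 × 100 = 111.9166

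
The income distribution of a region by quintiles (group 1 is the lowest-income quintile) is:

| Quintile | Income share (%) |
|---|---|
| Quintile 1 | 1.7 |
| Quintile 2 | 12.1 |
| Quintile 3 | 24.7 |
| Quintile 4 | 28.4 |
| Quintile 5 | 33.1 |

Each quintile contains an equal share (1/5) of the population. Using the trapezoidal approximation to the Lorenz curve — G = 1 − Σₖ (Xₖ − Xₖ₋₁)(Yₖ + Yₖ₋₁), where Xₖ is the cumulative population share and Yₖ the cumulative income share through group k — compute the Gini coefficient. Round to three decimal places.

0.316

Cumulative income shares Yₖ: 0.0170, 0.1380, 0.3850, 0.6690, 1.0000
Σ (Xₖ−Xₖ₋₁)(Yₖ+Yₖ₋₁) = (1/5)(0.0170+0.0000) + (1/5)(0.1380+0.0170) + (1/5)(0.3850+0.1380) + (1/5)(0.6690+0.3850) + (1/5)(1.0000+0.6690)
  = 0.0034 + 0.0310 + 0.1046 + 0.2108 + 0.3338 = 0.6836
G = 1 − 0.6836 = 0.3164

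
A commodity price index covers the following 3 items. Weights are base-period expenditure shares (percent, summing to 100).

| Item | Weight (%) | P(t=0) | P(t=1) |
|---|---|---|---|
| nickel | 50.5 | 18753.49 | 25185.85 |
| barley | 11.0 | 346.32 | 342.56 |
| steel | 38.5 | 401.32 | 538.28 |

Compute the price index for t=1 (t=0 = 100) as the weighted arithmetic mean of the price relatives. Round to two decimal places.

nickel: 50.5 × (25185.85/18753.49) = 50.5 × 1.342995 = 67.8213
barley: 11.0 × (342.56/346.32) = 11.0 × 0.989143 = 10.8806
steel: 38.5 × (538.28/401.32) = 38.5 × 1.341274 = 51.6390
Index = Σ wᵢ·(p₁ᵢ/p₀ᵢ) = 67.8213 + 10.8806 + 51.6390 = 130.3409

130.34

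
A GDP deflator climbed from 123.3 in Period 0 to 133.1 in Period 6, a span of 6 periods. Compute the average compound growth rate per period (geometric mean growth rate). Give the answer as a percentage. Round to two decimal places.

Growth factor = (133.1/123.3)^(1/6) = (1.079481)^(1/6) = 1.012828
Growth rate = 1.012828 − 1 = 0.012828 = 1.2828%

1.28%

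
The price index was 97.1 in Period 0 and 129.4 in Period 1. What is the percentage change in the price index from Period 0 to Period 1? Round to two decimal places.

Change = (129.4 − 97.1) / 97.1 × 100
       = 32.3 / 97.1 × 100 = 33.2647%

33.26%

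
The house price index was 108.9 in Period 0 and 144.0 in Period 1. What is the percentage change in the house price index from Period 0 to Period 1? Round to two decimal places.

32.23%

Change = (144.0 − 108.9) / 108.9 × 100
       = 35.1 / 108.9 × 100 = 32.2314%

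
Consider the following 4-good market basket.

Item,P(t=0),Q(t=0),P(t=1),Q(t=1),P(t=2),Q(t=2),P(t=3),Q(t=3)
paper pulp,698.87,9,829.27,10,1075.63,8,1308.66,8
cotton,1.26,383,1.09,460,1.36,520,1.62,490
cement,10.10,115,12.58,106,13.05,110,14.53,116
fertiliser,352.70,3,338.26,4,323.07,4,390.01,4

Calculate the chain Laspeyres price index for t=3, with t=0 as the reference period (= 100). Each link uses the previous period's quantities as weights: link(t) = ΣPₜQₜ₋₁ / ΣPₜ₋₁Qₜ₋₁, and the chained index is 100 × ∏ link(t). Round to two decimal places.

169.26

Link t=0→t=1:
ΣP(t=1)Q(t=0) = 829.27×9 + 1.09×383 + 12.58×115 + 338.26×3 = 7463.43 + 417.47 + 1446.7 + 1014.78 = 10342.38
ΣP(t=0)Q(t=0) = 698.87×9 + 1.26×383 + 10.10×115 + 352.70×3 = 6289.83 + 482.58 + 1161.5 + 1058.1 = 8992.01
link = 10342.38/8992.01 = 1.150174
Link t=1→t=2:
ΣP(t=2)Q(t=1) = 1075.63×10 + 1.36×460 + 13.05×106 + 323.07×4 = 10756.3 + 625.6 + 1383.3 + 1292.28 = 14057.48
ΣP(t=1)Q(t=1) = 829.27×10 + 1.09×460 + 12.58×106 + 338.26×4 = 8292.7 + 501.4 + 1333.48 + 1353.04 = 11480.62
link = 14057.48/11480.62 = 1.224453
Link t=2→t=3:
ΣP(t=3)Q(t=2) = 1308.66×8 + 1.62×520 + 14.53×110 + 390.01×4 = 10469.28 + 842.4 + 1598.3 + 1560.04 = 14470.02
ΣP(t=2)Q(t=2) = 1075.63×8 + 1.36×520 + 13.05×110 + 323.07×4 = 8605.04 + 707.2 + 1435.5 + 1292.28 = 12040.02
link = 14470.02/12040.02 = 1.201827
Chained index = 100 × 1.150174 × 1.224453 × 1.201827 = 169.2574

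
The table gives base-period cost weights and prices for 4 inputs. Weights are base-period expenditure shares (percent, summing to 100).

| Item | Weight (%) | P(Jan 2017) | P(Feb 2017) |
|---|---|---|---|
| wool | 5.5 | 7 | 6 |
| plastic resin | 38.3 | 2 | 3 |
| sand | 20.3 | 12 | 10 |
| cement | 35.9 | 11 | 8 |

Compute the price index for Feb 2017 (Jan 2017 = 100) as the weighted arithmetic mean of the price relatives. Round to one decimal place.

105.2

wool: 5.5 × (6/7) = 5.5 × 0.857143 = 4.7143
plastic resin: 38.3 × (3/2) = 38.3 × 1.500000 = 57.4500
sand: 20.3 × (10/12) = 20.3 × 0.833333 = 16.9167
cement: 35.9 × (8/11) = 35.9 × 0.727273 = 26.1091
Index = Σ wᵢ·(p₁ᵢ/p₀ᵢ) = 4.7143 + 57.4500 + 16.9167 + 26.1091 = 105.1900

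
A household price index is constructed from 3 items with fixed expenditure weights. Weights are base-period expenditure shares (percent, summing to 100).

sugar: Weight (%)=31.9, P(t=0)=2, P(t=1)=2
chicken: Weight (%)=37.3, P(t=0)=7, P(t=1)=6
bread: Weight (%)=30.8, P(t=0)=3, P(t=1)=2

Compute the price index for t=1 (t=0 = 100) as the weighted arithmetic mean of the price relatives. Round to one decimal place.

sugar: 31.9 × (2/2) = 31.9 × 1.000000 = 31.9000
chicken: 37.3 × (6/7) = 37.3 × 0.857143 = 31.9714
bread: 30.8 × (2/3) = 30.8 × 0.666667 = 20.5333
Index = Σ wᵢ·(p₁ᵢ/p₀ᵢ) = 31.9000 + 31.9714 + 20.5333 = 84.4048

84.4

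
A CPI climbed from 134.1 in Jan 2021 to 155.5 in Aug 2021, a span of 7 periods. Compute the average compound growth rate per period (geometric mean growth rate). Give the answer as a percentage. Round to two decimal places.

2.14%

Growth factor = (155.5/134.1)^(1/7) = (1.159582)^(1/7) = 1.021377
Growth rate = 1.021377 − 1 = 0.021377 = 2.1377%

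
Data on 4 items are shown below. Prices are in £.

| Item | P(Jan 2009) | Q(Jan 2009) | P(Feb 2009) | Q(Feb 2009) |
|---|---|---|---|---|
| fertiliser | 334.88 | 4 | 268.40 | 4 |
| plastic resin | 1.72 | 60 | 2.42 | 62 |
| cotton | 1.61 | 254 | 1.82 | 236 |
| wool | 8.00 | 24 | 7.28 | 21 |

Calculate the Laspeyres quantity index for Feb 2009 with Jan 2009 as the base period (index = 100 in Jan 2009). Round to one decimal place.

97.6

Laspeyres quantity index uses base-period prices as weights.
ΣP(Jan 2009)·Q(Feb 2009) = 334.88×4 + 1.72×62 + 1.61×236 + 8.00×21 = 1339.52 + 106.64 + 379.96 + 168 = 1994.12
ΣP(Jan 2009)·Q(Jan 2009) = 334.88×4 + 1.72×60 + 1.61×254 + 8.00×24 = 1339.52 + 103.2 + 408.94 + 192 = 2043.66
Index = 1994.12 / 2043.66 × 100 = 97.5759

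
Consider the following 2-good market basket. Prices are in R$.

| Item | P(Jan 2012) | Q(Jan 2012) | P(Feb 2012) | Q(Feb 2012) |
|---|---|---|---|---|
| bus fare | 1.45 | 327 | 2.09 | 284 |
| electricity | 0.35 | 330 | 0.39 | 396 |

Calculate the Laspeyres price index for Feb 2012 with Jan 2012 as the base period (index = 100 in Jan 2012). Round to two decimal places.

137.73

Laspeyres price index uses base-period quantities as weights.
ΣP(Feb 2012)·Q(Jan 2012) = 2.09×327 + 0.39×330 = 683.43 + 128.7 = 812.13
ΣP(Jan 2012)·Q(Jan 2012) = 1.45×327 + 0.35×330 = 474.15 + 115.5 = 589.65
Index = 812.13 / 589.65 × 100 = 137.7309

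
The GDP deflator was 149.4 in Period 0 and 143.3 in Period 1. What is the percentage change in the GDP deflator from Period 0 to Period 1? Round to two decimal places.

-4.08%

Change = (143.3 − 149.4) / 149.4 × 100
       = -6.1 / 149.4 × 100 = -4.0830%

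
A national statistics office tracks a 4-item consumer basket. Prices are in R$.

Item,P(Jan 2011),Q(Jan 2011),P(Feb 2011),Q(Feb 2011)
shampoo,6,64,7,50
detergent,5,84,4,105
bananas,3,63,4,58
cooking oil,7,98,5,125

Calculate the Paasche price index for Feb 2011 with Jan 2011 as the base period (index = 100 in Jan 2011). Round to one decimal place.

Paasche price index uses current-period quantities as weights.
ΣP(Feb 2011)·Q(Feb 2011) = 7×50 + 4×105 + 4×58 + 5×125 = 350 + 420 + 232 + 625 = 1627
ΣP(Jan 2011)·Q(Feb 2011) = 6×50 + 5×105 + 3×58 + 7×125 = 300 + 525 + 174 + 875 = 1874
Index = 1627 / 1874 × 100 = 86.8196

86.8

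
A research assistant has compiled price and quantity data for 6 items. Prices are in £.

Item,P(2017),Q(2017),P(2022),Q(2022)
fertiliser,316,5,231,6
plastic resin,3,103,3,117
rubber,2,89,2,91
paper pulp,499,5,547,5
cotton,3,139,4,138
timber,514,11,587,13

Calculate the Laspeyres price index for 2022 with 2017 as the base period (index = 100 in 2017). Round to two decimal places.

107.12

Laspeyres price index uses base-period quantities as weights.
ΣP(2022)·Q(2017) = 231×5 + 3×103 + 2×89 + 547×5 + 4×139 + 587×11 = 1155 + 309 + 178 + 2735 + 556 + 6457 = 11390
ΣP(2017)·Q(2017) = 316×5 + 3×103 + 2×89 + 499×5 + 3×139 + 514×11 = 1580 + 309 + 178 + 2495 + 417 + 5654 = 10633
Index = 11390 / 10633 × 100 = 107.1193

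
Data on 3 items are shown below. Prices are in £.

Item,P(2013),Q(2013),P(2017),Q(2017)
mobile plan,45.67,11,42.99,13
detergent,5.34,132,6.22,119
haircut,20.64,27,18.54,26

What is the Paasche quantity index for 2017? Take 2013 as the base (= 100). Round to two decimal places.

Paasche quantity index uses current-period prices as weights.
ΣP(2017)·Q(2017) = 42.99×13 + 6.22×119 + 18.54×26 = 558.87 + 740.18 + 482.04 = 1781.09
ΣP(2017)·Q(2013) = 42.99×11 + 6.22×132 + 18.54×27 = 472.89 + 821.04 + 500.58 = 1794.51
Index = 1781.09 / 1794.51 × 100 = 99.2522

99.25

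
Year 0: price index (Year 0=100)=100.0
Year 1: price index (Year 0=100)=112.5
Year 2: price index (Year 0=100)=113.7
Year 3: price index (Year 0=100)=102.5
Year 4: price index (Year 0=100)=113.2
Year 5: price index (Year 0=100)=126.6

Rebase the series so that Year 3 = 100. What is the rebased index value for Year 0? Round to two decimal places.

97.56

Rebased(Year 0) = 100.0 / 102.5 × 100 = 97.5610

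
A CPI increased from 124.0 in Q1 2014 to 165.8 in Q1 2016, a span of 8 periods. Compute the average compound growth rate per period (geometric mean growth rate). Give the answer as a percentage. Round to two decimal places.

Growth factor = (165.8/124.0)^(1/8) = (1.337097)^(1/8) = 1.036980
Growth rate = 1.036980 − 1 = 0.036980 = 3.6980%

3.70%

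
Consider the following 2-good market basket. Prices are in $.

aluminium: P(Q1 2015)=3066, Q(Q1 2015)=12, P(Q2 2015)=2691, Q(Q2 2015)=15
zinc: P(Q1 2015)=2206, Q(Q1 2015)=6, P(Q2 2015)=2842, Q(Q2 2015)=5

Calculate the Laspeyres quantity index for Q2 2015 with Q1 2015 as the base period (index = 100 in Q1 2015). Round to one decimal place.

Laspeyres quantity index uses base-period prices as weights.
ΣP(Q1 2015)·Q(Q2 2015) = 3066×15 + 2206×5 = 45990 + 11030 = 57020
ΣP(Q1 2015)·Q(Q1 2015) = 3066×12 + 2206×6 = 36792 + 13236 = 50028
Index = 57020 / 50028 × 100 = 113.9762

114.0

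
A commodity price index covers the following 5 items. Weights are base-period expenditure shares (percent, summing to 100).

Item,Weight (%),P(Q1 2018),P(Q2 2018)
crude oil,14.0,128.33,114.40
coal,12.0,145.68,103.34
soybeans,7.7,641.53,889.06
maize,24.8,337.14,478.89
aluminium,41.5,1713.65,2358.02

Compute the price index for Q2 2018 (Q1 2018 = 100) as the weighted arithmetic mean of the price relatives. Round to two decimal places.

124.00

crude oil: 14.0 × (114.40/128.33) = 14.0 × 0.891452 = 12.4803
coal: 12.0 × (103.34/145.68) = 12.0 × 0.709363 = 8.5124
soybeans: 7.7 × (889.06/641.53) = 7.7 × 1.385843 = 10.6710
maize: 24.8 × (478.89/337.14) = 24.8 × 1.420448 = 35.2271
aluminium: 41.5 × (2358.02/1713.65) = 41.5 × 1.376022 = 57.1049
Index = Σ wᵢ·(p₁ᵢ/p₀ᵢ) = 12.4803 + 8.5124 + 10.6710 + 35.2271 + 57.1049 = 123.9957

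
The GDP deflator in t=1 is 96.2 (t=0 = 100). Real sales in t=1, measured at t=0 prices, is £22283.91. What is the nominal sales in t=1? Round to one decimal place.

21437.1

Nominal = Real × (Index/100) = 22283.91 × (96.2/100)
        = 22283.91 × 0.962 = 21437.1214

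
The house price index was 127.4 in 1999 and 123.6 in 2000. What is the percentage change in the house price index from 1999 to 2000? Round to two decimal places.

Change = (123.6 − 127.4) / 127.4 × 100
       = -3.8 / 127.4 × 100 = -2.9827%

-2.98%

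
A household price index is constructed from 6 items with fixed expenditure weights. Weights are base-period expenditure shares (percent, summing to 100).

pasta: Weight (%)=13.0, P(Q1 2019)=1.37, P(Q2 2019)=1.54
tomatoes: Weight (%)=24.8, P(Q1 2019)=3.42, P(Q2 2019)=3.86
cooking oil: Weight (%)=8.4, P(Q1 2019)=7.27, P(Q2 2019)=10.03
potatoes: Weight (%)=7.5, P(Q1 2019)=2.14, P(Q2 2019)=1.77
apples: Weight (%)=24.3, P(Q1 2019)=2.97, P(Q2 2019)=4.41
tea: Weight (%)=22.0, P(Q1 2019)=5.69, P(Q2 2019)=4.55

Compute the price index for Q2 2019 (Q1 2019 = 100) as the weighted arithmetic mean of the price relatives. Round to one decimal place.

114.1

pasta: 13.0 × (1.54/1.37) = 13.0 × 1.124088 = 14.6131
tomatoes: 24.8 × (3.86/3.42) = 24.8 × 1.128655 = 27.9906
cooking oil: 8.4 × (10.03/7.27) = 8.4 × 1.379642 = 11.5890
potatoes: 7.5 × (1.77/2.14) = 7.5 × 0.827103 = 6.2033
apples: 24.3 × (4.41/2.97) = 24.3 × 1.484848 = 36.0818
tea: 22.0 × (4.55/5.69) = 22.0 × 0.799649 = 17.5923
Index = Σ wᵢ·(p₁ᵢ/p₀ᵢ) = 14.6131 + 27.9906 + 11.5890 + 6.2033 + 36.0818 + 17.5923 = 114.0701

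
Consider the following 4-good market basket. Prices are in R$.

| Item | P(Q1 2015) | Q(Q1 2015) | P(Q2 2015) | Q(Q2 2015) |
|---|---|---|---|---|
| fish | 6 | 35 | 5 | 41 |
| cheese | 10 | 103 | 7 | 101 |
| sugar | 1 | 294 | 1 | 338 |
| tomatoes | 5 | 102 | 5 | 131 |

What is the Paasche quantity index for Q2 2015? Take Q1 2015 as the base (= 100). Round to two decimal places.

Paasche quantity index uses current-period prices as weights.
ΣP(Q2 2015)·Q(Q2 2015) = 5×41 + 7×101 + 1×338 + 5×131 = 205 + 707 + 338 + 655 = 1905
ΣP(Q2 2015)·Q(Q1 2015) = 5×35 + 7×103 + 1×294 + 5×102 = 175 + 721 + 294 + 510 = 1700
Index = 1905 / 1700 × 100 = 112.0588

112.06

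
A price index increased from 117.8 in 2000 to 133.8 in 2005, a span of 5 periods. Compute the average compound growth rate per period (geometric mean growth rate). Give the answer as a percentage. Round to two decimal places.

Growth factor = (133.8/117.8)^(1/5) = (1.135823)^(1/5) = 1.025799
Growth rate = 1.025799 − 1 = 0.025799 = 2.5799%

2.58%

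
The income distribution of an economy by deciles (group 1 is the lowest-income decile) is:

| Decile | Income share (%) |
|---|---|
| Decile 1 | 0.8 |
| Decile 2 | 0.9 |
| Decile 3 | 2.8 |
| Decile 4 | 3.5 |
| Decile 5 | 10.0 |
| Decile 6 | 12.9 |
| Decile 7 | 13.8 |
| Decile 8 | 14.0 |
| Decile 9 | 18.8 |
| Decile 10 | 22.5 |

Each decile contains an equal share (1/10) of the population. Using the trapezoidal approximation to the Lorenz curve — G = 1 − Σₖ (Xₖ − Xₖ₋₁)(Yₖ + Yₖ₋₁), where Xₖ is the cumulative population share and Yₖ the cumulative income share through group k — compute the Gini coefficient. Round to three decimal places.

Cumulative income shares Yₖ: 0.0080, 0.0170, 0.0450, 0.0800, 0.1800, 0.3090, 0.4470, 0.5870, 0.7750, 1.0000
Σ (Xₖ−Xₖ₋₁)(Yₖ+Yₖ₋₁) = (1/10)(0.0080+0.0000) + (1/10)(0.0170+0.0080) + (1/10)(0.0450+0.0170) + (1/10)(0.0800+0.0450) + (1/10)(0.1800+0.0800) + (1/10)(0.3090+0.1800) + (1/10)(0.4470+0.3090) + (1/10)(0.5870+0.4470) + (1/10)(0.7750+0.5870) + (1/10)(1.0000+0.7750)
  = 0.0008 + 0.0025 + 0.0062 + 0.0125 + 0.0260 + 0.0489 + 0.0756 + 0.1034 + 0.1362 + 0.1775 = 0.5896
G = 1 − 0.5896 = 0.4104

0.410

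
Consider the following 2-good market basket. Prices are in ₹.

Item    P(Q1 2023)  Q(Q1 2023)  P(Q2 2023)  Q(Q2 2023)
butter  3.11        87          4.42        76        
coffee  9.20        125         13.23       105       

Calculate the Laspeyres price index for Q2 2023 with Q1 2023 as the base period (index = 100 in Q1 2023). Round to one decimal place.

143.5

Laspeyres price index uses base-period quantities as weights.
ΣP(Q2 2023)·Q(Q1 2023) = 4.42×87 + 13.23×125 = 384.54 + 1653.75 = 2038.29
ΣP(Q1 2023)·Q(Q1 2023) = 3.11×87 + 9.20×125 = 270.57 + 1150 = 1420.57
Index = 2038.29 / 1420.57 × 100 = 143.4840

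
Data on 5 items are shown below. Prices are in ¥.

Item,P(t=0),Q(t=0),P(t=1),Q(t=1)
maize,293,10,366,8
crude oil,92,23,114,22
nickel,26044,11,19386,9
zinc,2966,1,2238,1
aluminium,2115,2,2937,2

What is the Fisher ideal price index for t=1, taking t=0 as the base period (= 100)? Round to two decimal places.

76.32

Laspeyres component (base-period weights):
ΣP(t=1)Q(t=0) = 366×10 + 114×23 + 19386×11 + 2238×1 + 2937×2 = 3660 + 2622 + 213246 + 2238 + 5874 = 227640
ΣP(t=0)Q(t=0) = 293×10 + 92×23 + 26044×11 + 2966×1 + 2115×2 = 2930 + 2116 + 286484 + 2966 + 4230 = 298726
L = 227640 / 298726 × 100 = 76.2036
Paasche component (current-period weights):
ΣP(t=1)Q(t=1) = 366×8 + 114×22 + 19386×9 + 2238×1 + 2937×2 = 2928 + 2508 + 174474 + 2238 + 5874 = 188022
ΣP(t=0)Q(t=1) = 293×8 + 92×22 + 26044×9 + 2966×1 + 2115×2 = 2344 + 2024 + 234396 + 2966 + 4230 = 245960
P = 188022 / 245960 × 100 = 76.4441
Fisher = √(L × P) = √(76.2036 × 76.4441) = 76.3238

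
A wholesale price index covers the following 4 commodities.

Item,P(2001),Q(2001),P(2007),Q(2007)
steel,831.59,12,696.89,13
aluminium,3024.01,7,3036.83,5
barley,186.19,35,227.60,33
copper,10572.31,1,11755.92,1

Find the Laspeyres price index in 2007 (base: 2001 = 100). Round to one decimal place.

Laspeyres price index uses base-period quantities as weights.
ΣP(2007)·Q(2001) = 696.89×12 + 3036.83×7 + 227.60×35 + 11755.92×1 = 8362.68 + 21257.81 + 7966 + 11755.92 = 49342.41
ΣP(2001)·Q(2001) = 831.59×12 + 3024.01×7 + 186.19×35 + 10572.31×1 = 9979.08 + 21168.07 + 6516.65 + 10572.31 = 48236.11
Index = 49342.41 / 48236.11 × 100 = 102.2935

102.3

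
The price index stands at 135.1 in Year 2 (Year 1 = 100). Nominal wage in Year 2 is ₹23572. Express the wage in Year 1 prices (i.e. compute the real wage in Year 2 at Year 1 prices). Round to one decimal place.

Real = Nominal ÷ (Index/100) = 23572 ÷ (135.1/100)
     = 23572 ÷ 1.351 = 17447.8164

17447.8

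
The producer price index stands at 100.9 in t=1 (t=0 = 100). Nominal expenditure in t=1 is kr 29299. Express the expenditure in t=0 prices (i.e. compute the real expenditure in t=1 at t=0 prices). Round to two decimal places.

Real = Nominal ÷ (Index/100) = 29299 ÷ (100.9/100)
     = 29299 ÷ 1.009 = 29037.6611

29037.66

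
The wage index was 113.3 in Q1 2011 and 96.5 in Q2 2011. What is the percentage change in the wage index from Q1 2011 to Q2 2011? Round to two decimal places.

Change = (96.5 − 113.3) / 113.3 × 100
       = -16.8 / 113.3 × 100 = -14.8279%

-14.83%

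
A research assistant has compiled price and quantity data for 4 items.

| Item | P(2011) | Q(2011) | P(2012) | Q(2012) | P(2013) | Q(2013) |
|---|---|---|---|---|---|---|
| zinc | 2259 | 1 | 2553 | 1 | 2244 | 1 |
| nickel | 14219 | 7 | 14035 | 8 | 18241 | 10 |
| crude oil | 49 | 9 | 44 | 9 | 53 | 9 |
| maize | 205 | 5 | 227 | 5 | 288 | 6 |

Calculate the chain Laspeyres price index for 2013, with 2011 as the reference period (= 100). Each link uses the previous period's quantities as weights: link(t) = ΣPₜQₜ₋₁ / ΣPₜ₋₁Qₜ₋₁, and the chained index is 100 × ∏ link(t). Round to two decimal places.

127.82

Link 2011→2012:
ΣP(2012)Q(2011) = 2553×1 + 14035×7 + 44×9 + 227×5 = 2553 + 98245 + 396 + 1135 = 102329
ΣP(2011)Q(2011) = 2259×1 + 14219×7 + 49×9 + 205×5 = 2259 + 99533 + 441 + 1025 = 103258
link = 102329/103258 = 0.991003
Link 2012→2013:
ΣP(2013)Q(2012) = 2244×1 + 18241×8 + 53×9 + 288×5 = 2244 + 145928 + 477 + 1440 = 150089
ΣP(2012)Q(2012) = 2553×1 + 14035×8 + 44×9 + 227×5 = 2553 + 112280 + 396 + 1135 = 116364
link = 150089/116364 = 1.289823
Chained index = 100 × 0.991003 × 1.289823 = 127.8219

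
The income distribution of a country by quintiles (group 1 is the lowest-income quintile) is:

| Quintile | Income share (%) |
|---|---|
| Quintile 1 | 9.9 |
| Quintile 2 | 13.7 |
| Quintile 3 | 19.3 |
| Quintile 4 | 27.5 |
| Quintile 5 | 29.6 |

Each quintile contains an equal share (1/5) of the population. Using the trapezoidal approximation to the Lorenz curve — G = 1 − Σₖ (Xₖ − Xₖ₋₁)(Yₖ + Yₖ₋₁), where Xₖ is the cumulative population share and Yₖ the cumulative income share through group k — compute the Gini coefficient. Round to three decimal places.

Cumulative income shares Yₖ: 0.0990, 0.2360, 0.4290, 0.7040, 1.0000
Σ (Xₖ−Xₖ₋₁)(Yₖ+Yₖ₋₁) = (1/5)(0.0990+0.0000) + (1/5)(0.2360+0.0990) + (1/5)(0.4290+0.2360) + (1/5)(0.7040+0.4290) + (1/5)(1.0000+0.7040)
  = 0.0198 + 0.0670 + 0.1330 + 0.2266 + 0.3408 = 0.7872
G = 1 − 0.7872 = 0.2128

0.213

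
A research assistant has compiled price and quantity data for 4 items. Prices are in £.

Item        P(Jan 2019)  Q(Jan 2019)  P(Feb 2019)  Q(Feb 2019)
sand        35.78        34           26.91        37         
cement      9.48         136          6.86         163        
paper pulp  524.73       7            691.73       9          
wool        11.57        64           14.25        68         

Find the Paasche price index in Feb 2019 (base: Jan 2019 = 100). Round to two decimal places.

Paasche price index uses current-period quantities as weights.
ΣP(Feb 2019)·Q(Feb 2019) = 26.91×37 + 6.86×163 + 691.73×9 + 14.25×68 = 995.67 + 1118.18 + 6225.57 + 969 = 9308.42
ΣP(Jan 2019)·Q(Feb 2019) = 35.78×37 + 9.48×163 + 524.73×9 + 11.57×68 = 1323.86 + 1545.24 + 4722.57 + 786.76 = 8378.43
Index = 9308.42 / 8378.43 × 100 = 111.0998

111.10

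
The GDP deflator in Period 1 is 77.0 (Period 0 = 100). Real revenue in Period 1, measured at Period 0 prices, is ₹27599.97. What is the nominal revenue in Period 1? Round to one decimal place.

Nominal = Real × (Index/100) = 27599.97 × (77.0/100)
        = 27599.97 × 0.770 = 21251.9769

21252.0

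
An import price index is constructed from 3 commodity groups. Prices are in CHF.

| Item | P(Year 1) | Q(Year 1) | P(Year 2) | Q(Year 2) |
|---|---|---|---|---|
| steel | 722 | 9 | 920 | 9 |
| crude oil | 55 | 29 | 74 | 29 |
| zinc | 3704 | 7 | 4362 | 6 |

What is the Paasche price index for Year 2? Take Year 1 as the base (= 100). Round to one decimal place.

Paasche price index uses current-period quantities as weights.
ΣP(Year 2)·Q(Year 2) = 920×9 + 74×29 + 4362×6 = 8280 + 2146 + 26172 = 36598
ΣP(Year 1)·Q(Year 2) = 722×9 + 55×29 + 3704×6 = 6498 + 1595 + 22224 = 30317
Index = 36598 / 30317 × 100 = 120.7177

120.7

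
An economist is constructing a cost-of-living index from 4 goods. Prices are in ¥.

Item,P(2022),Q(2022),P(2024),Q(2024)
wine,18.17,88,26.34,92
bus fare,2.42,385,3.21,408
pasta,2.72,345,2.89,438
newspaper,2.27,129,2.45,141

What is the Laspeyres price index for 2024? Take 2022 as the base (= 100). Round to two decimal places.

129.37

Laspeyres price index uses base-period quantities as weights.
ΣP(2024)·Q(2022) = 26.34×88 + 3.21×385 + 2.89×345 + 2.45×129 = 2317.92 + 1235.85 + 997.05 + 316.05 = 4866.87
ΣP(2022)·Q(2022) = 18.17×88 + 2.42×385 + 2.72×345 + 2.27×129 = 1598.96 + 931.7 + 938.4 + 292.83 = 3761.89
Index = 4866.87 / 3761.89 × 100 = 129.3730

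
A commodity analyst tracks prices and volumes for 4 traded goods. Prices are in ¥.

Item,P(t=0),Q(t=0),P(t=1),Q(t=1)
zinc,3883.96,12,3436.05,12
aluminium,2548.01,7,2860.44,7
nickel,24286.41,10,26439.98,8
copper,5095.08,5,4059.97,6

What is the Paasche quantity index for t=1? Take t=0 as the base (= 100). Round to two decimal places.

Paasche quantity index uses current-period prices as weights.
ΣP(t=1)·Q(t=1) = 3436.05×12 + 2860.44×7 + 26439.98×8 + 4059.97×6 = 41232.6 + 20023.08 + 211519.84 + 24359.82 = 297135.34
ΣP(t=1)·Q(t=0) = 3436.05×12 + 2860.44×7 + 26439.98×10 + 4059.97×5 = 41232.6 + 20023.08 + 264399.8 + 20299.85 = 345955.33
Index = 297135.34 / 345955.33 × 100 = 85.8884

85.89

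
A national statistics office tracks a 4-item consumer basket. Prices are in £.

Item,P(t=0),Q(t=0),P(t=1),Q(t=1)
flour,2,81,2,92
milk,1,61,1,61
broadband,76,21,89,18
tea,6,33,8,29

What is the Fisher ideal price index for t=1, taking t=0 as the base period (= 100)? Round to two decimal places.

Laspeyres component (base-period weights):
ΣP(t=1)Q(t=0) = 2×81 + 1×61 + 89×21 + 8×33 = 162 + 61 + 1869 + 264 = 2356
ΣP(t=0)Q(t=0) = 2×81 + 1×61 + 76×21 + 6×33 = 162 + 61 + 1596 + 198 = 2017
L = 2356 / 2017 × 100 = 116.8071
Paasche component (current-period weights):
ΣP(t=1)Q(t=1) = 2×92 + 1×61 + 89×18 + 8×29 = 184 + 61 + 1602 + 232 = 2079
ΣP(t=0)Q(t=1) = 2×92 + 1×61 + 76×18 + 6×29 = 184 + 61 + 1368 + 174 = 1787
P = 2079 / 1787 × 100 = 116.3402
Fisher = √(L × P) = √(116.8071 × 116.3402) = 116.5735

116.57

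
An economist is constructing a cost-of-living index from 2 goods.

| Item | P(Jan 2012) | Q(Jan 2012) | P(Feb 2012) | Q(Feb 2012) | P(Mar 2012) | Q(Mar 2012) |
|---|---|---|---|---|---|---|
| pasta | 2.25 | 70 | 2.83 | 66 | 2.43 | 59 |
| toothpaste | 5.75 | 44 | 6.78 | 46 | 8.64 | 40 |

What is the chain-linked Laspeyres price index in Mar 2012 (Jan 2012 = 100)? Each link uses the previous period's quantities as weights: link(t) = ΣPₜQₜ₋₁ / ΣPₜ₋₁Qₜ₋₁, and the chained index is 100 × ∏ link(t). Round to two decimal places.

135.28

Link Jan 2012→Feb 2012:
ΣP(Feb 2012)Q(Jan 2012) = 2.83×70 + 6.78×44 = 198.1 + 298.32 = 496.42
ΣP(Jan 2012)Q(Jan 2012) = 2.25×70 + 5.75×44 = 157.5 + 253 = 410.5
link = 496.42/410.5 = 1.209306
Link Feb 2012→Mar 2012:
ΣP(Mar 2012)Q(Feb 2012) = 2.43×66 + 8.64×46 = 160.38 + 397.44 = 557.82
ΣP(Feb 2012)Q(Feb 2012) = 2.83×66 + 6.78×46 = 186.78 + 311.88 = 498.66
link = 557.82/498.66 = 1.118638
Chained index = 100 × 1.209306 × 1.118638 = 135.2775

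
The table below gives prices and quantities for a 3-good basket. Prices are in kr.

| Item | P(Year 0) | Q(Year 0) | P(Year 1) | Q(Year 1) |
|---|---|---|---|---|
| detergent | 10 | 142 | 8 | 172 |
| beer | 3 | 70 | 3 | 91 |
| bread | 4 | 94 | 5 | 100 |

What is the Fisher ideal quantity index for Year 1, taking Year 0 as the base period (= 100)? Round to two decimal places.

118.81

Laspeyres component (base-period weights):
ΣP(Year 0)Q(Year 1) = 10×172 + 3×91 + 4×100 = 1720 + 273 + 400 = 2393
ΣP(Year 0)Q(Year 0) = 10×142 + 3×70 + 4×94 = 1420 + 210 + 376 = 2006
L = 2393 / 2006 × 100 = 119.2921
Paasche component (current-period weights):
ΣP(Year 1)Q(Year 1) = 8×172 + 3×91 + 5×100 = 1376 + 273 + 500 = 2149
ΣP(Year 1)Q(Year 0) = 8×142 + 3×70 + 5×94 = 1136 + 210 + 470 = 1816
P = 2149 / 1816 × 100 = 118.3370
Fisher = √(L × P) = √(119.2921 × 118.3370) = 118.8136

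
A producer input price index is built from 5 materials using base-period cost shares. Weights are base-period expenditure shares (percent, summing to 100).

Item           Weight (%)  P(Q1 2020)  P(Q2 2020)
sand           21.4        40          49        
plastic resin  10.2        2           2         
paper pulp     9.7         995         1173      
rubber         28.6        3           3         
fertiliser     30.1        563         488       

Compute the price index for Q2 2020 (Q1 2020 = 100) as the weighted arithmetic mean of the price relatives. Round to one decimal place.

sand: 21.4 × (49/40) = 21.4 × 1.225000 = 26.2150
plastic resin: 10.2 × (2/2) = 10.2 × 1.000000 = 10.2000
paper pulp: 9.7 × (1173/995) = 9.7 × 1.178894 = 11.4353
rubber: 28.6 × (3/3) = 28.6 × 1.000000 = 28.6000
fertiliser: 30.1 × (488/563) = 30.1 × 0.866785 = 26.0902
Index = Σ wᵢ·(p₁ᵢ/p₀ᵢ) = 26.2150 + 10.2000 + 11.4353 + 28.6000 + 26.0902 = 102.5405

102.5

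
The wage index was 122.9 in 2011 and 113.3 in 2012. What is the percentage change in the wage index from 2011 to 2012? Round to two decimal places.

Change = (113.3 − 122.9) / 122.9 × 100
       = -9.6 / 122.9 × 100 = -7.8112%

-7.81%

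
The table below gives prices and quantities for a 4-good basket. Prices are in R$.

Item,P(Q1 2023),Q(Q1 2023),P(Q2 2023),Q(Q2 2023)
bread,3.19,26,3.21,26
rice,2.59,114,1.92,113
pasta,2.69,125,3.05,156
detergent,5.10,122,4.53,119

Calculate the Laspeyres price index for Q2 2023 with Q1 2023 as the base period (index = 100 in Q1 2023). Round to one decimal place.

Laspeyres price index uses base-period quantities as weights.
ΣP(Q2 2023)·Q(Q1 2023) = 3.21×26 + 1.92×114 + 3.05×125 + 4.53×122 = 83.46 + 218.88 + 381.25 + 552.66 = 1236.25
ΣP(Q1 2023)·Q(Q1 2023) = 3.19×26 + 2.59×114 + 2.69×125 + 5.10×122 = 82.94 + 295.26 + 336.25 + 622.2 = 1336.65
Index = 1236.25 / 1336.65 × 100 = 92.4887

92.5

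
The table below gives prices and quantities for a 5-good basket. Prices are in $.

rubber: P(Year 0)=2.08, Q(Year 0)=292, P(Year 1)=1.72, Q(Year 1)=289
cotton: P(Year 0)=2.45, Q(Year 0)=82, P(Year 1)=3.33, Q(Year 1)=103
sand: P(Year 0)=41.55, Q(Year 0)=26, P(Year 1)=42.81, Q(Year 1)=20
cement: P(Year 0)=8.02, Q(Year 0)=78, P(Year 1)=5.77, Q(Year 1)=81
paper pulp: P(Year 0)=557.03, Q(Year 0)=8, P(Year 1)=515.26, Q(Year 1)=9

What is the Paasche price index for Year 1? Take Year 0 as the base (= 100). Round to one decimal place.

Paasche price index uses current-period quantities as weights.
ΣP(Year 1)·Q(Year 1) = 1.72×289 + 3.33×103 + 42.81×20 + 5.77×81 + 515.26×9 = 497.08 + 342.99 + 856.2 + 467.37 + 4637.34 = 6800.98
ΣP(Year 0)·Q(Year 1) = 2.08×289 + 2.45×103 + 41.55×20 + 8.02×81 + 557.03×9 = 601.12 + 252.35 + 831 + 649.62 + 5013.27 = 7347.36
Index = 6800.98 / 7347.36 × 100 = 92.5636

92.6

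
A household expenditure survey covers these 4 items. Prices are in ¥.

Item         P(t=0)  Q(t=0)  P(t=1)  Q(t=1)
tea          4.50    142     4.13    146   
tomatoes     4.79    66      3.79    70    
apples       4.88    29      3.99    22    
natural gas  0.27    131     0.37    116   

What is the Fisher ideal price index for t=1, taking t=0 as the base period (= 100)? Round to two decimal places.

88.37

Laspeyres component (base-period weights):
ΣP(t=1)Q(t=0) = 4.13×142 + 3.79×66 + 3.99×29 + 0.37×131 = 586.46 + 250.14 + 115.71 + 48.47 = 1000.78
ΣP(t=0)Q(t=0) = 4.50×142 + 4.79×66 + 4.88×29 + 0.27×131 = 639 + 316.14 + 141.52 + 35.37 = 1132.03
L = 1000.78 / 1132.03 × 100 = 88.4058
Paasche component (current-period weights):
ΣP(t=1)Q(t=1) = 4.13×146 + 3.79×70 + 3.99×22 + 0.37×116 = 602.98 + 265.3 + 87.78 + 42.92 = 998.98
ΣP(t=0)Q(t=1) = 4.50×146 + 4.79×70 + 4.88×22 + 0.27×116 = 657 + 335.3 + 107.36 + 31.32 = 1130.98
P = 998.98 / 1130.98 × 100 = 88.3287
Fisher = √(L × P) = √(88.4058 × 88.3287) = 88.3672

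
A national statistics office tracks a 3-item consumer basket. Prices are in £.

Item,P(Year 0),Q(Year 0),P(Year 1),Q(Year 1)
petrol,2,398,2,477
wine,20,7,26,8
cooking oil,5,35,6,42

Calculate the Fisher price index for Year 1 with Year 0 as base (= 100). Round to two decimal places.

106.86

Laspeyres component (base-period weights):
ΣP(Year 1)Q(Year 0) = 2×398 + 26×7 + 6×35 = 796 + 182 + 210 = 1188
ΣP(Year 0)Q(Year 0) = 2×398 + 20×7 + 5×35 = 796 + 140 + 175 = 1111
L = 1188 / 1111 × 100 = 106.9307
Paasche component (current-period weights):
ΣP(Year 1)Q(Year 1) = 2×477 + 26×8 + 6×42 = 954 + 208 + 252 = 1414
ΣP(Year 0)Q(Year 1) = 2×477 + 20×8 + 5×42 = 954 + 160 + 210 = 1324
P = 1414 / 1324 × 100 = 106.7976
Fisher = √(L × P) = √(106.9307 × 106.7976) = 106.8641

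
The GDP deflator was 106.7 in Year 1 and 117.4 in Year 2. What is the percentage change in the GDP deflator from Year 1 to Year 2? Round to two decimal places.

Change = (117.4 − 106.7) / 106.7 × 100
       = 10.7 / 106.7 × 100 = 10.0281%

10.03%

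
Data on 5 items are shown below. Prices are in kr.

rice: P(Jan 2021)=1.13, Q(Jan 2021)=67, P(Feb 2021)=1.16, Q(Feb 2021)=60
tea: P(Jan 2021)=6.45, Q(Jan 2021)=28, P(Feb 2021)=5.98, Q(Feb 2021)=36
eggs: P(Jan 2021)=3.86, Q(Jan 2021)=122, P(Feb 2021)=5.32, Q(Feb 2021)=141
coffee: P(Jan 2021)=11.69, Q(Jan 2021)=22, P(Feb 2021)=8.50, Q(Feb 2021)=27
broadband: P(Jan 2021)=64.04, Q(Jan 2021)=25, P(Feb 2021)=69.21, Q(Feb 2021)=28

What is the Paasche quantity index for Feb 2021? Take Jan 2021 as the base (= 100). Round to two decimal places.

113.90

Paasche quantity index uses current-period prices as weights.
ΣP(Feb 2021)·Q(Feb 2021) = 1.16×60 + 5.98×36 + 5.32×141 + 8.50×27 + 69.21×28 = 69.6 + 215.28 + 750.12 + 229.5 + 1937.88 = 3202.38
ΣP(Feb 2021)·Q(Jan 2021) = 1.16×67 + 5.98×28 + 5.32×122 + 8.50×22 + 69.21×25 = 77.72 + 167.44 + 649.04 + 187 + 1730.25 = 2811.45
Index = 3202.38 / 2811.45 × 100 = 113.9049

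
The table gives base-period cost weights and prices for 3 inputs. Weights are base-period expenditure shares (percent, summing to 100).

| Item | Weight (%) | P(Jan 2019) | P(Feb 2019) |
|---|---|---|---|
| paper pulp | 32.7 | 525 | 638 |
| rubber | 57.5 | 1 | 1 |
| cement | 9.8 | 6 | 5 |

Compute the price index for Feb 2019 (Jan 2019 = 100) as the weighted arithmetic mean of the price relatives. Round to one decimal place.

paper pulp: 32.7 × (638/525) = 32.7 × 1.215238 = 39.7383
rubber: 57.5 × (1/1) = 57.5 × 1.000000 = 57.5000
cement: 9.8 × (5/6) = 9.8 × 0.833333 = 8.1667
Index = Σ wᵢ·(p₁ᵢ/p₀ᵢ) = 39.7383 + 57.5000 + 8.1667 = 105.4050

105.4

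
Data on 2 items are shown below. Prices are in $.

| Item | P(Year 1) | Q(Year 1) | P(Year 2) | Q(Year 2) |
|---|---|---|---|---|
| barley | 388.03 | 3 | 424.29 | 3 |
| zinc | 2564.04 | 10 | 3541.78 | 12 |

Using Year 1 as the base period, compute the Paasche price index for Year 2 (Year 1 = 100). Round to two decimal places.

137.08

Paasche price index uses current-period quantities as weights.
ΣP(Year 2)·Q(Year 2) = 424.29×3 + 3541.78×12 = 1272.87 + 42501.36 = 43774.23
ΣP(Year 1)·Q(Year 2) = 388.03×3 + 2564.04×12 = 1164.09 + 30768.48 = 31932.57
Index = 43774.23 / 31932.57 × 100 = 137.0833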